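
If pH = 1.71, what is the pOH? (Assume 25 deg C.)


At 25 deg C, pH + pOH = 14.
pOH = 14 - pH = 14 - 1.71
pOH = 12.29:

12.29


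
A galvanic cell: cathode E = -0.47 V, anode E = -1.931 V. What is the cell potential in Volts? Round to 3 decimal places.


Standard cell potential: E_cell = E_cathode - E_anode.
E_cell = -0.47 - (-1.931)
E_cell = 1.461 V, rounded to 3 dp:

1.461 V


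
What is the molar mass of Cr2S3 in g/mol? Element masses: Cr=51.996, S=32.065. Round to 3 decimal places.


M = sum(count * atomic_mass) over atoms.
M = 2*51.996 + 3*32.065
M = 103.992 + 96.195
M = 200.187 g/mol, rounded to 3 dp:

200.187 g/mol


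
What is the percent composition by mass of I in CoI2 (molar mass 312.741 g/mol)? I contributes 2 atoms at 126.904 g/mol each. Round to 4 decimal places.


pct = 100 * (n_elem * M_elem) / M_total
mass_contribution = 2 * 126.904 = 253.808 g/mol
pct = 100 * 253.808 / 312.741
pct = 81.15597251 %, rounded to 4 dp:

81.1560 %


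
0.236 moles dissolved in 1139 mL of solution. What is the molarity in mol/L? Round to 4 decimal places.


Convert volume to liters: V_L = V_mL / 1000.
V_L = 1139 / 1000 = 1.139 L
M = n / V_L = 0.236 / 1.139
M = 0.2071993 mol/L, rounded to 4 dp:

0.2072 mol/L


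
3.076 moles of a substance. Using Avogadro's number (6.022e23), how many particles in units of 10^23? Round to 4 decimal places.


N = n * NA, then divide by 1e23 for the requested units.
N / 1e23 = n * 6.022
N / 1e23 = 3.076 * 6.022
N / 1e23 = 18.523672, rounded to 4 dp:

18.5237


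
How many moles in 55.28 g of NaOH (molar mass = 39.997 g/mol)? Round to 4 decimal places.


n = mass / M
n = 55.28 / 39.997
n = 1.38210366 mol, rounded to 4 dp:

1.3821 mol


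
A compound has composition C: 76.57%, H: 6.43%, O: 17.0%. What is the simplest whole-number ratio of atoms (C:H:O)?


Assume 100 g of compound, divide each mass% by atomic mass to get moles, then normalize by the smallest to get a raw atom ratio.
Moles per 100 g: C: 76.57/12.011 = 6.375, H: 6.43/1.008 = 6.379, O: 17.0/15.999 = 1.0626
Raw ratio (divide by min = 1.0626): C: 6.0, H: 6.003, O: 1.0
Multiply by 1 to clear fractions: C: 6.0 ~= 6, H: 6.003 ~= 6, O: 1.0 ~= 1
Reduce by GCD to get the simplest whole-number ratio:

6:6:1


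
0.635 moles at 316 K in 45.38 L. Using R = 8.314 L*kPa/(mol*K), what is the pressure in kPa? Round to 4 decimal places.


PV = nRT, solve for P = nRT / V.
nRT = 0.635 * 8.314 * 316 = 1668.2872
P = 1668.2872 / 45.38
P = 36.76260908 kPa, rounded to 4 dp:

36.7626 kPa


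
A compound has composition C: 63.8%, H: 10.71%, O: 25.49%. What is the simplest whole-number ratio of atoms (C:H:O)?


Assume 100 g of compound, divide each mass% by atomic mass to get moles, then normalize by the smallest to get a raw atom ratio.
Moles per 100 g: C: 63.8/12.011 = 5.3118, H: 10.71/1.008 = 10.625, O: 25.49/15.999 = 1.5932
Raw ratio (divide by min = 1.5932): C: 3.334, H: 6.669, O: 1.0
Multiply by 3 to clear fractions: C: 10.002 ~= 10, H: 20.007 ~= 20, O: 3.0 ~= 3
Reduce by GCD to get the simplest whole-number ratio:

10:20:3


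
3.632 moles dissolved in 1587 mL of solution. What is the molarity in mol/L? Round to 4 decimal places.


Convert volume to liters: V_L = V_mL / 1000.
V_L = 1587 / 1000 = 1.587 L
M = n / V_L = 3.632 / 1.587
M = 2.28859483 mol/L, rounded to 4 dp:

2.2886 mol/L


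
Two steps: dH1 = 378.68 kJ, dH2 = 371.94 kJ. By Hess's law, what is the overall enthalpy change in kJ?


Hess's law: enthalpy is a state function, so add the step enthalpies.
dH_total = dH1 + dH2 = 378.68 + (371.94)
dH_total = 750.62 kJ:

750.62 kJ


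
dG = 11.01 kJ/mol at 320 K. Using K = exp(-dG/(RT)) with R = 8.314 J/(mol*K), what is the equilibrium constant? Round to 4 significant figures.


dG is in kJ/mol; multiply by 1000 to match R in J/(mol*K).
RT = 8.314 * 320 = 2660.48 J/mol
exponent = -dG*1000 / (RT) = -(11.01*1000) / 2660.48 = -4.13835097
K = exp(-4.13835097)
K = 0.01594913, rounded to 4 significant figures:

0.01595


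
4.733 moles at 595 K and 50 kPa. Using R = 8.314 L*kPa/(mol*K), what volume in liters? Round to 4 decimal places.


PV = nRT, solve for V = nRT / P.
nRT = 4.733 * 8.314 * 595 = 23413.3464
V = 23413.3464 / 50
V = 468.266928 L, rounded to 4 dp:

468.2669 L


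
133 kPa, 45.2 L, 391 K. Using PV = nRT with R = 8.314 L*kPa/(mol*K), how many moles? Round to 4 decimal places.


PV = nRT, solve for n = PV / (RT).
PV = 133 * 45.2 = 6011.6
RT = 8.314 * 391 = 3250.774
n = 6011.6 / 3250.774
n = 1.84928266 mol, rounded to 4 dp:

1.8493 mol


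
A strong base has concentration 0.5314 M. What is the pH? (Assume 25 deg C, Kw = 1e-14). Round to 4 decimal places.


A strong base dissociates completely, so [OH-] equals the given concentration.
pOH = -log10([OH-]) = -log10(0.5314) = 0.274578
pH = 14 - pOH = 14 - 0.274578
pH = 13.725422, rounded to 4 dp:

13.7254


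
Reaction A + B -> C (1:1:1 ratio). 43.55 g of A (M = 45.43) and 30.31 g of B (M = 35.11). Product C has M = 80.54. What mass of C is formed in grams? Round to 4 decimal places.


Find moles of each reactant; the smaller value is the limiting reagent in a 1:1:1 reaction, so moles_C equals moles of the limiter.
n_A = mass_A / M_A = 43.55 / 45.43 = 0.958618 mol
n_B = mass_B / M_B = 30.31 / 35.11 = 0.863287 mol
Limiting reagent: B (smaller), n_limiting = 0.863287 mol
mass_C = n_limiting * M_C = 0.863287 * 80.54
mass_C = 69.52913498 g, rounded to 4 dp:

69.5291 g


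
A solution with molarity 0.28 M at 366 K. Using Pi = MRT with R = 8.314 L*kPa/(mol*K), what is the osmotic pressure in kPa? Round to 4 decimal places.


Osmotic pressure (van't Hoff): Pi = M*R*T.
RT = 8.314 * 366 = 3042.924
Pi = 0.28 * 3042.924
Pi = 852.01872 kPa, rounded to 4 dp:

852.0187 kPa


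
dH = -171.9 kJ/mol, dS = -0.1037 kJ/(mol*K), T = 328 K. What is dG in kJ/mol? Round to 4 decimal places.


Gibbs: dG = dH - T*dS (consistent units, dS already in kJ/(mol*K)).
T*dS = 328 * -0.1037 = -34.0136
dG = -171.9 - (-34.0136)
dG = -137.8864 kJ/mol, rounded to 4 dp:

-137.8864 kJ/mol


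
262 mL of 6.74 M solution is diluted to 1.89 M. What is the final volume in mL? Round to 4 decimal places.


Dilution: M1*V1 = M2*V2, solve for V2.
V2 = M1*V1 / M2
V2 = 6.74 * 262 / 1.89
V2 = 1765.88 / 1.89
V2 = 934.32804233 mL, rounded to 4 dp:

934.3280 mL


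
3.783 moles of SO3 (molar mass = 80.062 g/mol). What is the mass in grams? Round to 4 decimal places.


mass = n * M
mass = 3.783 * 80.062
mass = 302.874546 g, rounded to 4 dp:

302.8745 g


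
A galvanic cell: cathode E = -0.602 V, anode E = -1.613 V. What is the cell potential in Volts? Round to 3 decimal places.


Standard cell potential: E_cell = E_cathode - E_anode.
E_cell = -0.602 - (-1.613)
E_cell = 1.011 V, rounded to 3 dp:

1.011 V


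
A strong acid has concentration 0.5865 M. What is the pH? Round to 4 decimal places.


A strong acid dissociates completely, so [H+] equals the given concentration.
pH = -log10([H+]) = -log10(0.5865)
pH = 0.23173198, rounded to 4 dp:

0.2317


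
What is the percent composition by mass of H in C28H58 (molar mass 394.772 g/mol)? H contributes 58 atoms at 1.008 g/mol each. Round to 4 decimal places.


pct = 100 * (n_elem * M_elem) / M_total
mass_contribution = 58 * 1.008 = 58.464 g/mol
pct = 100 * 58.464 / 394.772
pct = 14.80956096 %, rounded to 4 dp:

14.8096 %


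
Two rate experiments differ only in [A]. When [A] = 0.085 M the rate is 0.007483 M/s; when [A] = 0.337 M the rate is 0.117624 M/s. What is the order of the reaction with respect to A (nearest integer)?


Rate is proportional to [A]^n, so rate2/rate1 = ([A]2/[A]1)^n. Take logs to solve for n.
rate2/rate1 = 0.117624 / 0.007483 = 15.7188
[A]2/[A]1 = 0.337 / 0.085 = 3.9647
n = ln(15.7188) / ln(3.9647) = 2.0
Nearest integer order:

2


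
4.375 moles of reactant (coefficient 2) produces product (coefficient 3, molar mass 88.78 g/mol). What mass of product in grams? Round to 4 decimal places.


Use the coefficient ratio to convert reactant moles to product moles, then multiply by the product's molar mass.
moles_P = moles_R * (coeff_P / coeff_R) = 4.375 * (3/2) = 6.5625
mass_P = moles_P * M_P = 6.5625 * 88.78
mass_P = 582.61875 g, rounded to 4 dp:

582.6188 g


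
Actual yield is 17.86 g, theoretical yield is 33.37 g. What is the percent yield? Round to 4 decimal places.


% yield = 100 * actual / theoretical
% yield = 100 * 17.86 / 33.37
% yield = 53.52112676 %, rounded to 4 dp:

53.5211 %


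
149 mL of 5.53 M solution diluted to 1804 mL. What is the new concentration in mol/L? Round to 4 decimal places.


Dilution: M1*V1 = M2*V2, solve for M2.
M2 = M1*V1 / V2
M2 = 5.53 * 149 / 1804
M2 = 823.97 / 1804
M2 = 0.45674612 mol/L, rounded to 4 dp:

0.4567 mol/L


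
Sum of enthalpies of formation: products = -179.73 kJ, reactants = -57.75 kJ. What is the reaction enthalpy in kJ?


dH_rxn = sum(dH_f products) - sum(dH_f reactants)
dH_rxn = -179.73 - (-57.75)
dH_rxn = -121.98 kJ:

-121.98 kJ


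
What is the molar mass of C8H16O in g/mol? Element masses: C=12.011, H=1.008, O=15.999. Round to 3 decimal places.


M = sum(count * atomic_mass) over atoms.
M = 8*12.011 + 16*1.008 + 1*15.999
M = 96.088 + 16.128 + 15.999
M = 128.215 g/mol, rounded to 3 dp:

128.215 g/mol


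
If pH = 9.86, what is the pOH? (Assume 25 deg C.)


At 25 deg C, pH + pOH = 14.
pOH = 14 - pH = 14 - 9.86
pOH = 4.14:

4.14


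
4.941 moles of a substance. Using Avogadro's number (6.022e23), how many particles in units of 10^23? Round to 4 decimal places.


N = n * NA, then divide by 1e23 for the requested units.
N / 1e23 = n * 6.022
N / 1e23 = 4.941 * 6.022
N / 1e23 = 29.754702, rounded to 4 dp:

29.7547


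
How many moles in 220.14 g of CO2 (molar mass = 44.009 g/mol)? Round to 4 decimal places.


n = mass / M
n = 220.14 / 44.009
n = 5.00215865 mol, rounded to 4 dp:

5.0022 mol


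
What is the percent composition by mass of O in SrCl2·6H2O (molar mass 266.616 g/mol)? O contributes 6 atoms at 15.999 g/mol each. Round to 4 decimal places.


pct = 100 * (n_elem * M_elem) / M_total
mass_contribution = 6 * 15.999 = 95.994 g/mol
pct = 100 * 95.994 / 266.616
pct = 36.00459087 %, rounded to 4 dp:

36.0046 %


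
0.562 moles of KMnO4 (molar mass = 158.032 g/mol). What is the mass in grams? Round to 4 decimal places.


mass = n * M
mass = 0.562 * 158.032
mass = 88.813984 g, rounded to 4 dp:

88.8140 g


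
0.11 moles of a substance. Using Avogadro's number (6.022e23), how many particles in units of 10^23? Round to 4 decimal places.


N = n * NA, then divide by 1e23 for the requested units.
N / 1e23 = n * 6.022
N / 1e23 = 0.11 * 6.022
N / 1e23 = 0.66242, rounded to 4 dp:

0.6624


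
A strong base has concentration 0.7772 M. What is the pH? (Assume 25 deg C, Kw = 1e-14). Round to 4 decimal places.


A strong base dissociates completely, so [OH-] equals the given concentration.
pOH = -log10([OH-]) = -log10(0.7772) = 0.109467
pH = 14 - pOH = 14 - 0.109467
pH = 13.890533, rounded to 4 dp:

13.8905


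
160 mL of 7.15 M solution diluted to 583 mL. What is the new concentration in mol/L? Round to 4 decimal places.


Dilution: M1*V1 = M2*V2, solve for M2.
M2 = M1*V1 / V2
M2 = 7.15 * 160 / 583
M2 = 1144.0 / 583
M2 = 1.96226415 mol/L, rounded to 4 dp:

1.9623 mol/L


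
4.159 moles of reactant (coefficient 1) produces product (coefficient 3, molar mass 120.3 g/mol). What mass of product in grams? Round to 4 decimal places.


Use the coefficient ratio to convert reactant moles to product moles, then multiply by the product's molar mass.
moles_P = moles_R * (coeff_P / coeff_R) = 4.159 * (3/1) = 12.477
mass_P = moles_P * M_P = 12.477 * 120.3
mass_P = 1500.9831 g, rounded to 4 dp:

1500.9831 g


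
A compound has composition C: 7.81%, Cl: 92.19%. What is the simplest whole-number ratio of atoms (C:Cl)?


Assume 100 g of compound, divide each mass% by atomic mass to get moles, then normalize by the smallest to get a raw atom ratio.
Moles per 100 g: C: 7.81/12.011 = 0.6502, Cl: 92.19/35.453 = 2.6003
Raw ratio (divide by min = 0.6502): C: 1.0, Cl: 3.999
Multiply by 1 to clear fractions: C: 1.0 ~= 1, Cl: 3.999 ~= 4
Reduce by GCD to get the simplest whole-number ratio:

1:4


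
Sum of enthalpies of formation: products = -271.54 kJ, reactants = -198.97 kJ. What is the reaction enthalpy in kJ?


dH_rxn = sum(dH_f products) - sum(dH_f reactants)
dH_rxn = -271.54 - (-198.97)
dH_rxn = -72.57 kJ:

-72.57 kJ


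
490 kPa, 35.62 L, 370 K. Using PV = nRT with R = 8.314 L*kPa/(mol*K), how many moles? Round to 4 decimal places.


PV = nRT, solve for n = PV / (RT).
PV = 490 * 35.62 = 17453.8
RT = 8.314 * 370 = 3076.18
n = 17453.8 / 3076.18
n = 5.67385524 mol, rounded to 4 dp:

5.6739 mol


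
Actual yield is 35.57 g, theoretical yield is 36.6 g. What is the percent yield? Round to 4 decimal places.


% yield = 100 * actual / theoretical
% yield = 100 * 35.57 / 36.6
% yield = 97.18579235 %, rounded to 4 dp:

97.1858 %


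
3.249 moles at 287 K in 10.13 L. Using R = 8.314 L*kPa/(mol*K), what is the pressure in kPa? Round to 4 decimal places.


PV = nRT, solve for P = nRT / V.
nRT = 3.249 * 8.314 * 287 = 7752.4974
P = 7752.4974 / 10.13
P = 765.30082922 kPa, rounded to 4 dp:

765.3008 kPa


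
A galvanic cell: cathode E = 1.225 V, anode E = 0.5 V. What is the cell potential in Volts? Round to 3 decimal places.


Standard cell potential: E_cell = E_cathode - E_anode.
E_cell = 1.225 - (0.5)
E_cell = 0.725 V, rounded to 3 dp:

0.725 V


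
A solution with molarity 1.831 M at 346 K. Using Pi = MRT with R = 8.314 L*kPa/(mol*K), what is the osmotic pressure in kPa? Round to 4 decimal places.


Osmotic pressure (van't Hoff): Pi = M*R*T.
RT = 8.314 * 346 = 2876.644
Pi = 1.831 * 2876.644
Pi = 5267.135164 kPa, rounded to 4 dp:

5267.1352 kPa


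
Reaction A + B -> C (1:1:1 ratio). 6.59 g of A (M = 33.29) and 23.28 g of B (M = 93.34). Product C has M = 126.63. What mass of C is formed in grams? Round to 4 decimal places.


Find moles of each reactant; the smaller value is the limiting reagent in a 1:1:1 reaction, so moles_C equals moles of the limiter.
n_A = mass_A / M_A = 6.59 / 33.29 = 0.197957 mol
n_B = mass_B / M_B = 23.28 / 93.34 = 0.249411 mol
Limiting reagent: A (smaller), n_limiting = 0.197957 mol
mass_C = n_limiting * M_C = 0.197957 * 126.63
mass_C = 25.06729491 g, rounded to 4 dp:

25.0673 g


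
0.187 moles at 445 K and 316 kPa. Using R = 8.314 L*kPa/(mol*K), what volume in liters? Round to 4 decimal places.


PV = nRT, solve for V = nRT / P.
nRT = 0.187 * 8.314 * 445 = 691.8495
V = 691.8495 / 316
V = 2.18939715 L, rounded to 4 dp:

2.1894 L


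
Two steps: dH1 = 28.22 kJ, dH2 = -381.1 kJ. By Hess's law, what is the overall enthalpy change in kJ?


Hess's law: enthalpy is a state function, so add the step enthalpies.
dH_total = dH1 + dH2 = 28.22 + (-381.1)
dH_total = -352.88 kJ:

-352.88 kJ


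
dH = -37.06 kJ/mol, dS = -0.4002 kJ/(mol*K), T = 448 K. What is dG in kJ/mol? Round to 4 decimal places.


Gibbs: dG = dH - T*dS (consistent units, dS already in kJ/(mol*K)).
T*dS = 448 * -0.4002 = -179.2896
dG = -37.06 - (-179.2896)
dG = 142.2296 kJ/mol, rounded to 4 dp:

142.2296 kJ/mol


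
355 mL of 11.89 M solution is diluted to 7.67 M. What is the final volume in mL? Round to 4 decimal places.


Dilution: M1*V1 = M2*V2, solve for V2.
V2 = M1*V1 / M2
V2 = 11.89 * 355 / 7.67
V2 = 4220.95 / 7.67
V2 = 550.31942634 mL, rounded to 4 dp:

550.3194 mL


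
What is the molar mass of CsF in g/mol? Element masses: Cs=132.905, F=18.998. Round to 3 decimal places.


M = sum(count * atomic_mass) over atoms.
M = 1*132.905 + 1*18.998
M = 132.905 + 18.998
M = 151.903 g/mol, rounded to 3 dp:

151.903 g/mol


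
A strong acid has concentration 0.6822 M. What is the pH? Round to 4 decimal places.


A strong acid dissociates completely, so [H+] equals the given concentration.
pH = -log10([H+]) = -log10(0.6822)
pH = 0.16608828, rounded to 4 dp:

0.1661


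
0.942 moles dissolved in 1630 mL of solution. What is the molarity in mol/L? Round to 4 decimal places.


Convert volume to liters: V_L = V_mL / 1000.
V_L = 1630 / 1000 = 1.63 L
M = n / V_L = 0.942 / 1.63
M = 0.57791411 mol/L, rounded to 4 dp:

0.5779 mol/L


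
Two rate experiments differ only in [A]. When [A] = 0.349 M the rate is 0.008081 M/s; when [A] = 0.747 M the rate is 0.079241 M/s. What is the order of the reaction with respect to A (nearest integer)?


Rate is proportional to [A]^n, so rate2/rate1 = ([A]2/[A]1)^n. Take logs to solve for n.
rate2/rate1 = 0.079241 / 0.008081 = 9.8058
[A]2/[A]1 = 0.747 / 0.349 = 2.1404
n = ln(9.8058) / ln(2.1404) = 3.0
Nearest integer order:

3


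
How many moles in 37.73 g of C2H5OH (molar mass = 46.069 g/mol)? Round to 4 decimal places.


n = mass / M
n = 37.73 / 46.069
n = 0.81898891 mol, rounded to 4 dp:

0.8190 mol


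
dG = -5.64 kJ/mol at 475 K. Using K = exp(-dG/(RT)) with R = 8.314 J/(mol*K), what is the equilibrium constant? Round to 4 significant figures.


dG is in kJ/mol; multiply by 1000 to match R in J/(mol*K).
RT = 8.314 * 475 = 3949.15 J/mol
exponent = -dG*1000 / (RT) = -(-5.64*1000) / 3949.15 = 1.42815543
K = exp(1.42815543)
K = 4.1709984, rounded to 4 significant figures:

4.171


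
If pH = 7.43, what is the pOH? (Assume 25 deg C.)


At 25 deg C, pH + pOH = 14.
pOH = 14 - pH = 14 - 7.43
pOH = 6.57:

6.57


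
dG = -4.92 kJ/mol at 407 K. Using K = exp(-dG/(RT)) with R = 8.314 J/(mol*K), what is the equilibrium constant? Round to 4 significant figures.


dG is in kJ/mol; multiply by 1000 to match R in J/(mol*K).
RT = 8.314 * 407 = 3383.798 J/mol
exponent = -dG*1000 / (RT) = -(-4.92*1000) / 3383.798 = 1.4539875
K = exp(1.4539875)
K = 4.2801476, rounded to 4 significant figures:

4.280


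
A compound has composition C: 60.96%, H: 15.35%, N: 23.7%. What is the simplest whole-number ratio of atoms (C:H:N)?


Assume 100 g of compound, divide each mass% by atomic mass to get moles, then normalize by the smallest to get a raw atom ratio.
Moles per 100 g: C: 60.96/12.011 = 5.0753, H: 15.35/1.008 = 15.2282, N: 23.7/14.007 = 1.692
Raw ratio (divide by min = 1.692): C: 3.0, H: 9.0, N: 1.0
Multiply by 1 to clear fractions: C: 3.0 ~= 3, H: 9.0 ~= 9, N: 1.0 ~= 1
Reduce by GCD to get the simplest whole-number ratio:

3:9:1


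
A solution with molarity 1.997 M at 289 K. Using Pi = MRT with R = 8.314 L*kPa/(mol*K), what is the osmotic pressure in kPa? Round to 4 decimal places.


Osmotic pressure (van't Hoff): Pi = M*R*T.
RT = 8.314 * 289 = 2402.746
Pi = 1.997 * 2402.746
Pi = 4798.283762 kPa, rounded to 4 dp:

4798.2838 kPa


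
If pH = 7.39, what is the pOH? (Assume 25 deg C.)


At 25 deg C, pH + pOH = 14.
pOH = 14 - pH = 14 - 7.39
pOH = 6.61:

6.61


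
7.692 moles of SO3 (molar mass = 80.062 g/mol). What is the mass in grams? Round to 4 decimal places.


mass = n * M
mass = 7.692 * 80.062
mass = 615.836904 g, rounded to 4 dp:

615.8369 g


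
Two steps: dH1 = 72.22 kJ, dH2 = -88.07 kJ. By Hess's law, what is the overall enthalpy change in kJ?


Hess's law: enthalpy is a state function, so add the step enthalpies.
dH_total = dH1 + dH2 = 72.22 + (-88.07)
dH_total = -15.85 kJ:

-15.85 kJ


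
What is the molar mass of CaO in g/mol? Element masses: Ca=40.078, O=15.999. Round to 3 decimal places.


M = sum(count * atomic_mass) over atoms.
M = 1*40.078 + 1*15.999
M = 40.078 + 15.999
M = 56.077 g/mol, rounded to 3 dp:

56.077 g/mol


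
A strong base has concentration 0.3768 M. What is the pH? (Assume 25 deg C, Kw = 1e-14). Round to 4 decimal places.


A strong base dissociates completely, so [OH-] equals the given concentration.
pOH = -log10([OH-]) = -log10(0.3768) = 0.423889
pH = 14 - pOH = 14 - 0.423889
pH = 13.576111, rounded to 4 dp:

13.5761


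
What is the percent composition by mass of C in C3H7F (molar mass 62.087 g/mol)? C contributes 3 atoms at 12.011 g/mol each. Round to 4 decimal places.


pct = 100 * (n_elem * M_elem) / M_total
mass_contribution = 3 * 12.011 = 36.033 g/mol
pct = 100 * 36.033 / 62.087
pct = 58.0363039 %, rounded to 4 dp:

58.0363 %


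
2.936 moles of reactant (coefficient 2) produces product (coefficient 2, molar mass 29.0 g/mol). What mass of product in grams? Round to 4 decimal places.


Use the coefficient ratio to convert reactant moles to product moles, then multiply by the product's molar mass.
moles_P = moles_R * (coeff_P / coeff_R) = 2.936 * (2/2) = 2.936
mass_P = moles_P * M_P = 2.936 * 29.0
mass_P = 85.144 g, rounded to 4 dp:

85.1440 g


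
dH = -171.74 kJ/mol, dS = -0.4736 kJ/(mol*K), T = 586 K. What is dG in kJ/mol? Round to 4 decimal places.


Gibbs: dG = dH - T*dS (consistent units, dS already in kJ/(mol*K)).
T*dS = 586 * -0.4736 = -277.5296
dG = -171.74 - (-277.5296)
dG = 105.7896 kJ/mol, rounded to 4 dp:

105.7896 kJ/mol


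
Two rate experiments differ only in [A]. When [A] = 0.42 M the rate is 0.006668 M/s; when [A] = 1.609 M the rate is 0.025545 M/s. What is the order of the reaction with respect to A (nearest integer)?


Rate is proportional to [A]^n, so rate2/rate1 = ([A]2/[A]1)^n. Take logs to solve for n.
rate2/rate1 = 0.025545 / 0.006668 = 3.831
[A]2/[A]1 = 1.609 / 0.42 = 3.831
n = ln(3.831) / ln(3.831) = 1.0
Nearest integer order:

1


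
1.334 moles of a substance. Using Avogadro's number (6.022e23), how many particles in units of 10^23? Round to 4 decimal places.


N = n * NA, then divide by 1e23 for the requested units.
N / 1e23 = n * 6.022
N / 1e23 = 1.334 * 6.022
N / 1e23 = 8.033348, rounded to 4 dp:

8.0333


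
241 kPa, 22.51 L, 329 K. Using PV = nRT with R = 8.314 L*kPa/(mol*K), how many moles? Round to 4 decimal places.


PV = nRT, solve for n = PV / (RT).
PV = 241 * 22.51 = 5424.91
RT = 8.314 * 329 = 2735.306
n = 5424.91 / 2735.306
n = 1.98329181 mol, rounded to 4 dp:

1.9833 mol


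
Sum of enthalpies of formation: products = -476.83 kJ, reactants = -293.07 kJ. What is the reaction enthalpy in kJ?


dH_rxn = sum(dH_f products) - sum(dH_f reactants)
dH_rxn = -476.83 - (-293.07)
dH_rxn = -183.76 kJ:

-183.76 kJ


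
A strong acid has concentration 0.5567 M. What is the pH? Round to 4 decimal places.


A strong acid dissociates completely, so [H+] equals the given concentration.
pH = -log10([H+]) = -log10(0.5567)
pH = 0.25437878, rounded to 4 dp:

0.2544


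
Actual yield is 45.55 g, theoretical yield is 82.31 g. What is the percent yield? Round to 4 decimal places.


% yield = 100 * actual / theoretical
% yield = 100 * 45.55 / 82.31
% yield = 55.33956992 %, rounded to 4 dp:

55.3396 %


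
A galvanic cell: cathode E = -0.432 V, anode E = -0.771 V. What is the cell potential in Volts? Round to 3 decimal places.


Standard cell potential: E_cell = E_cathode - E_anode.
E_cell = -0.432 - (-0.771)
E_cell = 0.339 V, rounded to 3 dp:

0.339 V


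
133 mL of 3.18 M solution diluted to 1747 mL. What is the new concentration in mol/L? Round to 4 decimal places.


Dilution: M1*V1 = M2*V2, solve for M2.
M2 = M1*V1 / V2
M2 = 3.18 * 133 / 1747
M2 = 422.94 / 1747
M2 = 0.24209502 mol/L, rounded to 4 dp:

0.2421 mol/L


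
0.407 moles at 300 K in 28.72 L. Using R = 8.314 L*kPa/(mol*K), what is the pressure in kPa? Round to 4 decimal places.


PV = nRT, solve for P = nRT / V.
nRT = 0.407 * 8.314 * 300 = 1015.1394
P = 1015.1394 / 28.72
P = 35.34607939 kPa, rounded to 4 dp:

35.3461 kPa


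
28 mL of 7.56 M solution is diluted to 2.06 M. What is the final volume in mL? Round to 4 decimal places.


Dilution: M1*V1 = M2*V2, solve for V2.
V2 = M1*V1 / M2
V2 = 7.56 * 28 / 2.06
V2 = 211.68 / 2.06
V2 = 102.75728155 mL, rounded to 4 dp:

102.7573 mL


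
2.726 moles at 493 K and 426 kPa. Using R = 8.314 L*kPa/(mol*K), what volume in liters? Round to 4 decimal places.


PV = nRT, solve for V = nRT / P.
nRT = 2.726 * 8.314 * 493 = 11173.3343
V = 11173.3343 / 426
V = 26.22848427 L, rounded to 4 dp:

26.2285 L


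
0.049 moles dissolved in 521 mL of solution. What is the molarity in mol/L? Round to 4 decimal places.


Convert volume to liters: V_L = V_mL / 1000.
V_L = 521 / 1000 = 0.521 L
M = n / V_L = 0.049 / 0.521
M = 0.0940499 mol/L, rounded to 4 dp:

0.0940 mol/L


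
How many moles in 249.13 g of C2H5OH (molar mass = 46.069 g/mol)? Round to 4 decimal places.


n = mass / M
n = 249.13 / 46.069
n = 5.40775793 mol, rounded to 4 dp:

5.4078 mol


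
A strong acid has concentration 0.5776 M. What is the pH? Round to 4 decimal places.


A strong acid dissociates completely, so [H+] equals the given concentration.
pH = -log10([H+]) = -log10(0.5776)
pH = 0.23837282, rounded to 4 dp:

0.2384


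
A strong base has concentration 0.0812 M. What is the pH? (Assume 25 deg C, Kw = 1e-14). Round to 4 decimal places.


A strong base dissociates completely, so [OH-] equals the given concentration.
pOH = -log10([OH-]) = -log10(0.0812) = 1.090444
pH = 14 - pOH = 14 - 1.090444
pH = 12.909556, rounded to 4 dp:

12.9096


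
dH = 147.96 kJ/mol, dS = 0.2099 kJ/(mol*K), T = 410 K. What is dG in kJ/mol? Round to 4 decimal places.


Gibbs: dG = dH - T*dS (consistent units, dS already in kJ/(mol*K)).
T*dS = 410 * 0.2099 = 86.059
dG = 147.96 - (86.059)
dG = 61.901 kJ/mol, rounded to 4 dp:

61.9010 kJ/mol


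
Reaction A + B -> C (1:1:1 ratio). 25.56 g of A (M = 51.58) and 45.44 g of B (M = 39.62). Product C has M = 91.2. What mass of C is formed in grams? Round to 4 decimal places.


Find moles of each reactant; the smaller value is the limiting reagent in a 1:1:1 reaction, so moles_C equals moles of the limiter.
n_A = mass_A / M_A = 25.56 / 51.58 = 0.495541 mol
n_B = mass_B / M_B = 45.44 / 39.62 = 1.146896 mol
Limiting reagent: A (smaller), n_limiting = 0.495541 mol
mass_C = n_limiting * M_C = 0.495541 * 91.2
mass_C = 45.1933392 g, rounded to 4 dp:

45.1933 g


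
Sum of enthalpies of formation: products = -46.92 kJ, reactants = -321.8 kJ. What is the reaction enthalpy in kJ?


dH_rxn = sum(dH_f products) - sum(dH_f reactants)
dH_rxn = -46.92 - (-321.8)
dH_rxn = 274.88 kJ:

274.88 kJ


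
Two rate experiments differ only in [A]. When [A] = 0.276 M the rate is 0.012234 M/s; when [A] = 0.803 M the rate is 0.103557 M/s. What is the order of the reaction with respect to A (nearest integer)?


Rate is proportional to [A]^n, so rate2/rate1 = ([A]2/[A]1)^n. Take logs to solve for n.
rate2/rate1 = 0.103557 / 0.012234 = 8.4647
[A]2/[A]1 = 0.803 / 0.276 = 2.9094
n = ln(8.4647) / ln(2.9094) = 2.0
Nearest integer order:

2


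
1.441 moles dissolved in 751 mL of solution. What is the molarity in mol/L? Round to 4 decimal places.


Convert volume to liters: V_L = V_mL / 1000.
V_L = 751 / 1000 = 0.751 L
M = n / V_L = 1.441 / 0.751
M = 1.91877497 mol/L, rounded to 4 dp:

1.9188 mol/L


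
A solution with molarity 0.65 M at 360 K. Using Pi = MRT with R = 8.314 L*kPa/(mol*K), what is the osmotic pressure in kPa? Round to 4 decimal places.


Osmotic pressure (van't Hoff): Pi = M*R*T.
RT = 8.314 * 360 = 2993.04
Pi = 0.65 * 2993.04
Pi = 1945.476 kPa, rounded to 4 dp:

1945.4760 kPa


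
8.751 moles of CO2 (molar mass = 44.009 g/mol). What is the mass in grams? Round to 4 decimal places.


mass = n * M
mass = 8.751 * 44.009
mass = 385.122759 g, rounded to 4 dp:

385.1228 g


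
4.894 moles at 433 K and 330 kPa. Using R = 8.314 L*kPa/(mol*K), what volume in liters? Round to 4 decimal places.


PV = nRT, solve for V = nRT / P.
nRT = 4.894 * 8.314 * 433 = 17618.214
V = 17618.214 / 330
V = 53.38852727 L, rounded to 4 dp:

53.3885 L


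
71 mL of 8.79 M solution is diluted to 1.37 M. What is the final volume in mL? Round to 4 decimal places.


Dilution: M1*V1 = M2*V2, solve for V2.
V2 = M1*V1 / M2
V2 = 8.79 * 71 / 1.37
V2 = 624.09 / 1.37
V2 = 455.54014599 mL, rounded to 4 dp:

455.5401 mL


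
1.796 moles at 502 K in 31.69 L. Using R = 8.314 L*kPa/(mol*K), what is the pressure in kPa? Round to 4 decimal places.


PV = nRT, solve for P = nRT / V.
nRT = 1.796 * 8.314 * 502 = 7495.8359
P = 7495.8359 / 31.69
P = 236.53631745 kPa, rounded to 4 dp:

236.5363 kPa


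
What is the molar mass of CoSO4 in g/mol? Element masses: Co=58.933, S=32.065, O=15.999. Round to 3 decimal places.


M = sum(count * atomic_mass) over atoms.
M = 1*58.933 + 1*32.065 + 4*15.999
M = 58.933 + 32.065 + 63.996
M = 154.994 g/mol, rounded to 3 dp:

154.994 g/mol


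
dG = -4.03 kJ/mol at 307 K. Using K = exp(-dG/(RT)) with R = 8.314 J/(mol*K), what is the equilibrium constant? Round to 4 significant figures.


dG is in kJ/mol; multiply by 1000 to match R in J/(mol*K).
RT = 8.314 * 307 = 2552.398 J/mol
exponent = -dG*1000 / (RT) = -(-4.03*1000) / 2552.398 = 1.57890736
K = exp(1.57890736)
K = 4.849654, rounded to 4 significant figures:

4.850


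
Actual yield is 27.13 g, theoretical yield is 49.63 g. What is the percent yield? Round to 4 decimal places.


% yield = 100 * actual / theoretical
% yield = 100 * 27.13 / 49.63
% yield = 54.66451743 %, rounded to 4 dp:

54.6645 %


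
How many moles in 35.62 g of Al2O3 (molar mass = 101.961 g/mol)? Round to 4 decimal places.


n = mass / M
n = 35.62 / 101.961
n = 0.34934926 mol, rounded to 4 dp:

0.3493 mol


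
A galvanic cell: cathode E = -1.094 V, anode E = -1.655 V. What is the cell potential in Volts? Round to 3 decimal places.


Standard cell potential: E_cell = E_cathode - E_anode.
E_cell = -1.094 - (-1.655)
E_cell = 0.561 V, rounded to 3 dp:

0.561 V


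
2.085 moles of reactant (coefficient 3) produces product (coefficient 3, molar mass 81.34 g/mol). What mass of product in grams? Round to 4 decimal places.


Use the coefficient ratio to convert reactant moles to product moles, then multiply by the product's molar mass.
moles_P = moles_R * (coeff_P / coeff_R) = 2.085 * (3/3) = 2.085
mass_P = moles_P * M_P = 2.085 * 81.34
mass_P = 169.5939 g, rounded to 4 dp:

169.5939 g


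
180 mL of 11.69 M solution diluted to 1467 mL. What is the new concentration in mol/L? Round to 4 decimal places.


Dilution: M1*V1 = M2*V2, solve for M2.
M2 = M1*V1 / V2
M2 = 11.69 * 180 / 1467
M2 = 2104.2 / 1467
M2 = 1.43435583 mol/L, rounded to 4 dp:

1.4344 mol/L


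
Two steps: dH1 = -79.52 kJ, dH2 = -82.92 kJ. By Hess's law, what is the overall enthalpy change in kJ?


Hess's law: enthalpy is a state function, so add the step enthalpies.
dH_total = dH1 + dH2 = -79.52 + (-82.92)
dH_total = -162.44 kJ:

-162.44 kJ


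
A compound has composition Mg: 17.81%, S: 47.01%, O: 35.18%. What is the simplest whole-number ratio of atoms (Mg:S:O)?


Assume 100 g of compound, divide each mass% by atomic mass to get moles, then normalize by the smallest to get a raw atom ratio.
Moles per 100 g: Mg: 17.81/24.305 = 0.7328, S: 47.01/32.065 = 1.4661, O: 35.18/15.999 = 2.1989
Raw ratio (divide by min = 0.7328): Mg: 1.0, S: 2.001, O: 3.001
Multiply by 1 to clear fractions: Mg: 1.0 ~= 1, S: 2.001 ~= 2, O: 3.001 ~= 3
Reduce by GCD to get the simplest whole-number ratio:

1:2:3


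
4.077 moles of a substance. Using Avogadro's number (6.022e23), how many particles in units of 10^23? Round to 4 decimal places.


N = n * NA, then divide by 1e23 for the requested units.
N / 1e23 = n * 6.022
N / 1e23 = 4.077 * 6.022
N / 1e23 = 24.551694, rounded to 4 dp:

24.5517


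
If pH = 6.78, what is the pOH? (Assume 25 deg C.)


At 25 deg C, pH + pOH = 14.
pOH = 14 - pH = 14 - 6.78
pOH = 7.22:

7.22


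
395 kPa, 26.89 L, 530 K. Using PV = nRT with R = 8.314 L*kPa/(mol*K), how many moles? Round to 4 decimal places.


PV = nRT, solve for n = PV / (RT).
PV = 395 * 26.89 = 10621.55
RT = 8.314 * 530 = 4406.42
n = 10621.55 / 4406.42
n = 2.41047154 mol, rounded to 4 dp:

2.4105 mol


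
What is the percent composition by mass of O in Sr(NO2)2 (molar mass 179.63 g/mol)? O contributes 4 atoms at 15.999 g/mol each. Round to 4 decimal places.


pct = 100 * (n_elem * M_elem) / M_total
mass_contribution = 4 * 15.999 = 63.996 g/mol
pct = 100 * 63.996 / 179.63
pct = 35.62656572 %, rounded to 4 dp:

35.6266 %


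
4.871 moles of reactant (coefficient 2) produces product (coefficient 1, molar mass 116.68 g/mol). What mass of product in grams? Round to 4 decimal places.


Use the coefficient ratio to convert reactant moles to product moles, then multiply by the product's molar mass.
moles_P = moles_R * (coeff_P / coeff_R) = 4.871 * (1/2) = 2.4355
mass_P = moles_P * M_P = 2.4355 * 116.68
mass_P = 284.17414 g, rounded to 4 dp:

284.1741 g


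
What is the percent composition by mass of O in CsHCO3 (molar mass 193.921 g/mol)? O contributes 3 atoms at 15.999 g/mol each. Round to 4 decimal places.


pct = 100 * (n_elem * M_elem) / M_total
mass_contribution = 3 * 15.999 = 47.997 g/mol
pct = 100 * 47.997 / 193.921
pct = 24.75080058 %, rounded to 4 dp:

24.7508 %


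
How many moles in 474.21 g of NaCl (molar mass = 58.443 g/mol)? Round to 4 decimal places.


n = mass / M
n = 474.21 / 58.443
n = 8.11405985 mol, rounded to 4 dp:

8.1141 mol


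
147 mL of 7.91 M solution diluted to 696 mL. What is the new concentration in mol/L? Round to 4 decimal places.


Dilution: M1*V1 = M2*V2, solve for M2.
M2 = M1*V1 / V2
M2 = 7.91 * 147 / 696
M2 = 1162.77 / 696
M2 = 1.67064655 mol/L, rounded to 4 dp:

1.6706 mol/L


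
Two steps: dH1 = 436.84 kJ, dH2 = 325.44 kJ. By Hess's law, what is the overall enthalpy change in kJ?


Hess's law: enthalpy is a state function, so add the step enthalpies.
dH_total = dH1 + dH2 = 436.84 + (325.44)
dH_total = 762.28 kJ:

762.28 kJ


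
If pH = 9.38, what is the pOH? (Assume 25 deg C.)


At 25 deg C, pH + pOH = 14.
pOH = 14 - pH = 14 - 9.38
pOH = 4.62:

4.62


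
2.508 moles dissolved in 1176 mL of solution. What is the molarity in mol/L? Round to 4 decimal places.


Convert volume to liters: V_L = V_mL / 1000.
V_L = 1176 / 1000 = 1.176 L
M = n / V_L = 2.508 / 1.176
M = 2.13265306 mol/L, rounded to 4 dp:

2.1327 mol/L


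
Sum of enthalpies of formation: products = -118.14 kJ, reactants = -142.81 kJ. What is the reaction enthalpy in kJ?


dH_rxn = sum(dH_f products) - sum(dH_f reactants)
dH_rxn = -118.14 - (-142.81)
dH_rxn = 24.67 kJ:

24.67 kJ


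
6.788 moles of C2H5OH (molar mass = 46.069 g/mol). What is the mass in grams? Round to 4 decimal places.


mass = n * M
mass = 6.788 * 46.069
mass = 312.716372 g, rounded to 4 dp:

312.7164 g


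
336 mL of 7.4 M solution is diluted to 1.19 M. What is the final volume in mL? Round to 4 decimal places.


Dilution: M1*V1 = M2*V2, solve for V2.
V2 = M1*V1 / M2
V2 = 7.4 * 336 / 1.19
V2 = 2486.4 / 1.19
V2 = 2089.41176471 mL, rounded to 4 dp:

2089.4118 mL


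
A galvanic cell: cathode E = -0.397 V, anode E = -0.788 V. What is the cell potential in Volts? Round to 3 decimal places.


Standard cell potential: E_cell = E_cathode - E_anode.
E_cell = -0.397 - (-0.788)
E_cell = 0.391 V, rounded to 3 dp:

0.391 V


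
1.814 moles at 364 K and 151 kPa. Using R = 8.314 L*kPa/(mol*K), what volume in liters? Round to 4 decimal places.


PV = nRT, solve for V = nRT / P.
nRT = 1.814 * 8.314 * 364 = 5489.7009
V = 5489.7009 / 151
V = 36.3556351 L, rounded to 4 dp:

36.3556 L


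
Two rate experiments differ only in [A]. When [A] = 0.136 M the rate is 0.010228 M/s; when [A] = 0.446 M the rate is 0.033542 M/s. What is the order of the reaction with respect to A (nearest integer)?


Rate is proportional to [A]^n, so rate2/rate1 = ([A]2/[A]1)^n. Take logs to solve for n.
rate2/rate1 = 0.033542 / 0.010228 = 3.2794
[A]2/[A]1 = 0.446 / 0.136 = 3.2794
n = ln(3.2794) / ln(3.2794) = 1.0
Nearest integer order:

1


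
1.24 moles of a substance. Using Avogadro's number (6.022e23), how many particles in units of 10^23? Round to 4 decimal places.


N = n * NA, then divide by 1e23 for the requested units.
N / 1e23 = n * 6.022
N / 1e23 = 1.24 * 6.022
N / 1e23 = 7.46728, rounded to 4 dp:

7.4673


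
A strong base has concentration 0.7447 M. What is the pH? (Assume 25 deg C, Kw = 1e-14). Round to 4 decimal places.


A strong base dissociates completely, so [OH-] equals the given concentration.
pOH = -log10([OH-]) = -log10(0.7447) = 0.128019
pH = 14 - pOH = 14 - 0.128019
pH = 13.871981, rounded to 4 dp:

13.8720


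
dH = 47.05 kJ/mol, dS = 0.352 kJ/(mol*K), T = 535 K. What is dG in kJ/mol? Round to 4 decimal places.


Gibbs: dG = dH - T*dS (consistent units, dS already in kJ/(mol*K)).
T*dS = 535 * 0.352 = 188.32
dG = 47.05 - (188.32)
dG = -141.27 kJ/mol, rounded to 4 dp:

-141.2700 kJ/mol


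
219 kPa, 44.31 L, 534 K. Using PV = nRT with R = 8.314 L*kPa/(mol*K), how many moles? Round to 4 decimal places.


PV = nRT, solve for n = PV / (RT).
PV = 219 * 44.31 = 9703.89
RT = 8.314 * 534 = 4439.676
n = 9703.89 / 4439.676
n = 2.18572031 mol, rounded to 4 dp:

2.1857 mol


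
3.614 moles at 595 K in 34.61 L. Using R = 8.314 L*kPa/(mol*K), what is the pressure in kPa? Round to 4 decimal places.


PV = nRT, solve for P = nRT / V.
nRT = 3.614 * 8.314 * 595 = 17877.8436
P = 17877.8436 / 34.61
P = 516.55138977 kPa, rounded to 4 dp:

516.5514 kPa


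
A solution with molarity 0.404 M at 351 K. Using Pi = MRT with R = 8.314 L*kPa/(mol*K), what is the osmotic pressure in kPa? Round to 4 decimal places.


Osmotic pressure (van't Hoff): Pi = M*R*T.
RT = 8.314 * 351 = 2918.214
Pi = 0.404 * 2918.214
Pi = 1178.958456 kPa, rounded to 4 dp:

1178.9585 kPa


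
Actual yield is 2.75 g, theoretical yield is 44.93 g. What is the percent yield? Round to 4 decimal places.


% yield = 100 * actual / theoretical
% yield = 100 * 2.75 / 44.93
% yield = 6.12063209 %, rounded to 4 dp:

6.1206 %


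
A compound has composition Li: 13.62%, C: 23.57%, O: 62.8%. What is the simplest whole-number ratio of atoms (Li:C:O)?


Assume 100 g of compound, divide each mass% by atomic mass to get moles, then normalize by the smallest to get a raw atom ratio.
Moles per 100 g: Li: 13.62/6.941 = 1.9623, C: 23.57/12.011 = 1.9624, O: 62.8/15.999 = 3.9252
Raw ratio (divide by min = 1.9623): Li: 1.0, C: 1.0, O: 2.0
Multiply by 1 to clear fractions: Li: 1.0 ~= 1, C: 1.0 ~= 1, O: 2.0 ~= 2
Reduce by GCD to get the simplest whole-number ratio:

1:1:2


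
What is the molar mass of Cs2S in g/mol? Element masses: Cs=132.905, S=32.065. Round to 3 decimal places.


M = sum(count * atomic_mass) over atoms.
M = 2*132.905 + 1*32.065
M = 265.81 + 32.065
M = 297.875 g/mol, rounded to 3 dp:

297.875 g/mol


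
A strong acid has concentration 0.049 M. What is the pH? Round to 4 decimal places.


A strong acid dissociates completely, so [H+] equals the given concentration.
pH = -log10([H+]) = -log10(0.049)
pH = 1.30980392, rounded to 4 dp:

1.3098


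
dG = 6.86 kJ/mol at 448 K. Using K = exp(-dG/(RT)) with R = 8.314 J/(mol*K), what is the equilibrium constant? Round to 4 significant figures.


dG is in kJ/mol; multiply by 1000 to match R in J/(mol*K).
RT = 8.314 * 448 = 3724.672 J/mol
exponent = -dG*1000 / (RT) = -(6.86*1000) / 3724.672 = -1.84177291
K = exp(-1.84177291)
K = 0.15853611, rounded to 4 significant figures:

0.1585


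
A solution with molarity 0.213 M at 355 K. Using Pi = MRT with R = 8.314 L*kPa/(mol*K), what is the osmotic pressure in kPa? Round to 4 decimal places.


Osmotic pressure (van't Hoff): Pi = M*R*T.
RT = 8.314 * 355 = 2951.47
Pi = 0.213 * 2951.47
Pi = 628.66311 kPa, rounded to 4 dp:

628.6631 kPa


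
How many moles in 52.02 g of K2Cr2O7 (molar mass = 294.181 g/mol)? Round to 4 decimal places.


n = mass / M
n = 52.02 / 294.181
n = 0.17682991 mol, rounded to 4 dp:

0.1768 mol


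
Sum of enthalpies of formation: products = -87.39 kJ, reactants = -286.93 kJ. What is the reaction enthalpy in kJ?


dH_rxn = sum(dH_f products) - sum(dH_f reactants)
dH_rxn = -87.39 - (-286.93)
dH_rxn = 199.54 kJ:

199.54 kJ


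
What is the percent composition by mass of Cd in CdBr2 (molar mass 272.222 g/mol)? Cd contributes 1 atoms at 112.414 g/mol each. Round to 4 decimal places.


pct = 100 * (n_elem * M_elem) / M_total
mass_contribution = 1 * 112.414 = 112.414 g/mol
pct = 100 * 112.414 / 272.222
pct = 41.29497249 %, rounded to 4 dp:

41.2950 %
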